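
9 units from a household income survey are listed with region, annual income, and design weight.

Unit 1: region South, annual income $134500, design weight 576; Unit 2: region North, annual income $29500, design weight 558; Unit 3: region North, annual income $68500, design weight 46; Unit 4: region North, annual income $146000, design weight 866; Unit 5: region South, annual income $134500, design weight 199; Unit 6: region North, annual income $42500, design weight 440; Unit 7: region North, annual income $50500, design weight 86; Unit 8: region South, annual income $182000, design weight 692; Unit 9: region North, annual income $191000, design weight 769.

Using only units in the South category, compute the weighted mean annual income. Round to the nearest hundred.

South rows: 1, 5, 8
Weighted sum = 134500×576 + 134500×199 + 182000×692
  = 77472000 + 26765500 + 125944000 = 230181500
Sum of weights = 576 + 199 + 692 = 1467
Weighted mean = 230181500 / 1467 = 156906.27

156900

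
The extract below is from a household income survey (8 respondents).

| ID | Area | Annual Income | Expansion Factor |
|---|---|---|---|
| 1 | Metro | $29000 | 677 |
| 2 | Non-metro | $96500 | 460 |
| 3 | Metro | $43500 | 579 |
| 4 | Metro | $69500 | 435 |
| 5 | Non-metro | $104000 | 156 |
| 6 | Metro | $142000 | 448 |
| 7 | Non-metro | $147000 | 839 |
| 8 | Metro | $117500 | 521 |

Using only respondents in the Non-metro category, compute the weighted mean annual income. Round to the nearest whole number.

Non-metro rows: 2, 5, 7
Weighted sum = 96500×460 + 104000×156 + 147000×839
  = 44390000 + 16224000 + 123333000 = 183947000
Sum of weights = 460 + 156 + 839 = 1455
Weighted mean = 183947000 / 1455 = 126424.05

126424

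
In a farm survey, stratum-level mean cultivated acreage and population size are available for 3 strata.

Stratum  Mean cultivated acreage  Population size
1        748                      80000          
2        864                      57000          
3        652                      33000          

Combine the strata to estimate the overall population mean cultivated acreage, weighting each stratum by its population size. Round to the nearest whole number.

Σ Nₕ·x̄ₕ = 748×80000 + 864×57000 + 652×33000
  = 59840000 + 49248000 + 21516000 = 130604000
Σ Nₕ = 80000 + 57000 + 33000 = 170000
Overall mean = 130604000 / 170000 = 768.25882

768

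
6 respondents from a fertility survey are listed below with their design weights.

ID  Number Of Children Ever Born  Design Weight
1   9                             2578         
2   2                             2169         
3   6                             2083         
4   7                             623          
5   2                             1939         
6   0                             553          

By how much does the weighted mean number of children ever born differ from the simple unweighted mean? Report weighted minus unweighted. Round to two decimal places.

Unweighted sum = 26
Unweighted mean = 26 / 6 = 4.3333333
Weighted sum = 48277
Sum of weights = 2578 + 2169 + 2083 + 623 + 1939 + 553 = 9945
Weighted mean = 48277 / 9945 = 4.8543992
Difference (weighted minus unweighted) = 0.52106586

0.52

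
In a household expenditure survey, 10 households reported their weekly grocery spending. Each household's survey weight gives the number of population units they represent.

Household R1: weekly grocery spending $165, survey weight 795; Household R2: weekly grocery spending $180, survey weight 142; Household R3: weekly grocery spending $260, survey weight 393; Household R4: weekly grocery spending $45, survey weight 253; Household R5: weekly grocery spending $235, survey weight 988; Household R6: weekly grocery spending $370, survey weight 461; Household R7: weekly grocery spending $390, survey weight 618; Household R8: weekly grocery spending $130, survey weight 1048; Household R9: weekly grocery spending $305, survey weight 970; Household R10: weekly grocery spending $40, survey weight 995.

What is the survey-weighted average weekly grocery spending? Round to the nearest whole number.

Weighted sum = 165×795 + 180×142 + 260×393 + 45×253 + 235×988 + 370×461 + 390×618 + 130×1048 + 305×970 + 40×995
  = 1385960
Sum of weights = 795 + 142 + 393 + 253 + 988 + 461 + 618 + 1048 + 970 + 995 = 6663
Weighted mean = 1385960 / 6663 = 208.0084

208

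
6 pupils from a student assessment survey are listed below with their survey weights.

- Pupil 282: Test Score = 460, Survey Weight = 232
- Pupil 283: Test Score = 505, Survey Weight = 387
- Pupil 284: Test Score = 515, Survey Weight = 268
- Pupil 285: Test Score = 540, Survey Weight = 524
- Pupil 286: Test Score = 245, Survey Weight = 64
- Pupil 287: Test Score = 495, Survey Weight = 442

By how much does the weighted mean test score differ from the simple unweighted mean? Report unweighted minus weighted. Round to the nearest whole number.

Unweighted sum = 460 + 505 + 515 + 540 + 245 + 495 = 2760
Unweighted mean = 2760 / 6 = 460
Weighted sum = 460×232 + 505×387 + 515×268 + 540×524 + 245×64 + 495×442
  = 106720 + 195435 + 138020 + 282960 + 15680 + 218790 = 957605
Sum of weights = 232 + 387 + 268 + 524 + 64 + 442 = 1917
Weighted mean = 957605 / 1917 = 499.53312
Difference (unweighted minus weighted) = -39.533125

-40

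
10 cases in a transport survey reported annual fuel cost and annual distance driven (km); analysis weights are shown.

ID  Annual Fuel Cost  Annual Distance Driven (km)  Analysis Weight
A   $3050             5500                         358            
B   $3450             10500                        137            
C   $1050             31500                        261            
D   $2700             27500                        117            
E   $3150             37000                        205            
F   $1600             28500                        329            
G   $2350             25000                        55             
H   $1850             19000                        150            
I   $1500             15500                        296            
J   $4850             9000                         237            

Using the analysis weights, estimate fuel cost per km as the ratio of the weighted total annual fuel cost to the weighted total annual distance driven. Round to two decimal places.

0.12

Σ wᵢ·y = 3050×358 + 3450×137 + 1050×261 + 2700×117 + 3150×205 + 1600×329 + 2350×55 + 1850×150 + 1500×296 + 4850×237
  = 5326850
Σ wᵢ·x = 5500×358 + 10500×137 + 31500×261 + 27500×117 + 37000×205 + 28500×329 + 25000×55 + 19000×150 + 15500×296 + 9000×237
  = 42754000
Ratio = 5326850 / 42754000 = 0.12459302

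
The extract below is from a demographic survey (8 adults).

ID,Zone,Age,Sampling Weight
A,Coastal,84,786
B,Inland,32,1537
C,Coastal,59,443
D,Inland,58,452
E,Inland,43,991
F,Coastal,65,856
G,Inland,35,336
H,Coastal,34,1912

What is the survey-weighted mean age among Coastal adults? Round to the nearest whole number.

Coastal rows: A, C, F, H
Weighted sum = 84×786 + 59×443 + 65×856 + 34×1912
  = 212809
Sum of weights = 786 + 443 + 856 + 1912 = 3997
Weighted mean = 212809 / 3997 = 53.242182

53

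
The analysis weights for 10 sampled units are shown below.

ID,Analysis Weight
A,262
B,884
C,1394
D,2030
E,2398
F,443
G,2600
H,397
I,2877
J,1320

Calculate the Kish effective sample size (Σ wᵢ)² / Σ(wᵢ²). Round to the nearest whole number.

7

Σ wᵢ = 262 + 884 + 1394 + 2030 + 2398 + 443 + 2600 + 397 + 2877 + 1320 = 14605
Σ wᵢ² = 68644 + 781456 + 1943236 + 4120900 + 5750404 + 196249 + 6760000 + 157609 + 8277129 + 1742400 = 29798027
n_eff = 14605² / 29798027 = 213306025 / 29798027 = 7.1583942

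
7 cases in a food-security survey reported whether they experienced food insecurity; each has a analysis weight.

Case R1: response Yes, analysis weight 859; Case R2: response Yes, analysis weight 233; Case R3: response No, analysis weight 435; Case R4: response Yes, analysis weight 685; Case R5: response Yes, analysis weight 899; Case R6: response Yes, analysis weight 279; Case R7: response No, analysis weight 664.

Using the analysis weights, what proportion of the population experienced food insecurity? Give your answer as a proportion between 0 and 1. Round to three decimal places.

Sum of weights for 'Yes' = 859 + 233 + 685 + 899 + 279 = 2955
Total weight = 859 + 233 + 435 + 685 + 899 + 279 + 664 = 4054
Weighted proportion = 2955 / 4054 = 0.72890972

0.729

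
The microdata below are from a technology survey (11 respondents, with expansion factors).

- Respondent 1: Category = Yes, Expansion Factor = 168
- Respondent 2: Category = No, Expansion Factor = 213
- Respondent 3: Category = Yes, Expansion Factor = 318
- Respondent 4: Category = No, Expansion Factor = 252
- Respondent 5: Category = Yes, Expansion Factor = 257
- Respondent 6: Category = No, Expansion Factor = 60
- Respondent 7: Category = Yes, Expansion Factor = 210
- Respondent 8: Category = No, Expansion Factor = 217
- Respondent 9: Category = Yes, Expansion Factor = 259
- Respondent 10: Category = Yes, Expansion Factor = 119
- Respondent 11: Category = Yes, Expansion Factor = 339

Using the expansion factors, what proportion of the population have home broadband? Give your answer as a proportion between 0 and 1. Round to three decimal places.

Sum of weights for 'Yes' = 168 + 318 + 257 + 210 + 259 + 119 + 339 = 1670
Total weight = 2412
Weighted proportion = 1670 / 2412 = 0.69237148

0.692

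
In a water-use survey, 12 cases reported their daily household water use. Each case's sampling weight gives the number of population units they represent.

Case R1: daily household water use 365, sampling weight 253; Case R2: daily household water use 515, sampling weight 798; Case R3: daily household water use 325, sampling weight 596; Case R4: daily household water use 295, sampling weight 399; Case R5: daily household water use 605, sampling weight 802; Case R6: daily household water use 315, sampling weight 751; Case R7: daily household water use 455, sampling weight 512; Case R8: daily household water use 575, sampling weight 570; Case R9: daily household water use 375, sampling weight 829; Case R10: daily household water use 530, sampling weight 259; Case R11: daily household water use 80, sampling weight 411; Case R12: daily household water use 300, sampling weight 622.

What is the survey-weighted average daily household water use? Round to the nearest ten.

Weighted sum = 365×253 + 515×798 + 325×596 + 295×399 + 605×802 + 315×751 + 455×512 + 575×570 + 375×829 + 530×259 + 80×411 + 300×622
  = 92345 + 410970 + 193700 + 117705 + 485210 + 236565 + 232960 + 327750 + 310875 + 137270 + 32880 + 186600 = 2764830
Sum of weights = 253 + 798 + 596 + 399 + 802 + 751 + 512 + 570 + 829 + 259 + 411 + 622 = 6802
Weighted mean = 2764830 / 6802 = 406.4731

410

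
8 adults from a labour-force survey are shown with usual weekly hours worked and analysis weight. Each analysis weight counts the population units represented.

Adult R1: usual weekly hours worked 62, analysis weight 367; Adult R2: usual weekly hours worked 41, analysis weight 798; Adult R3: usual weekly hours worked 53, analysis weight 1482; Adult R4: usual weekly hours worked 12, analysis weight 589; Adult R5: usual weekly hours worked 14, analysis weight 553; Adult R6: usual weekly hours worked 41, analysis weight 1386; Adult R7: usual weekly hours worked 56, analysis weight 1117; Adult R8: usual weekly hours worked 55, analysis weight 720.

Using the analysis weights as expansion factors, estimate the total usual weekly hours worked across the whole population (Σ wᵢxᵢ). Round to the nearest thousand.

308000

Weighted total = 62×367 + 41×798 + 53×1482 + 12×589 + 14×553 + 41×1386 + 56×1117 + 55×720
  = 307806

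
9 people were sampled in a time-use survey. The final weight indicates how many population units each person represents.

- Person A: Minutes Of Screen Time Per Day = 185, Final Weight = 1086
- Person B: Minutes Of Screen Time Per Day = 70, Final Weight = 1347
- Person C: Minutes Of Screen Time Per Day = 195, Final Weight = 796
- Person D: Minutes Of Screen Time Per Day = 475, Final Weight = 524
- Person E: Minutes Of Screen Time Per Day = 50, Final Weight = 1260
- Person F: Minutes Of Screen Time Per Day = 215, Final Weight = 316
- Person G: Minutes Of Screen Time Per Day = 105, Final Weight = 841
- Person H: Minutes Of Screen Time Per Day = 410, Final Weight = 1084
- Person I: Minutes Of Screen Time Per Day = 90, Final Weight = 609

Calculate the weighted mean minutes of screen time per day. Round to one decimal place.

Weighted sum = 185×1086 + 70×1347 + 195×796 + 475×524 + 50×1260 + 215×316 + 105×841 + 410×1084 + 90×609
  = 1417815
Sum of weights = 1086 + 1347 + 796 + 524 + 1260 + 316 + 841 + 1084 + 609 = 7863
Weighted mean = 1417815 / 7863 = 180.31477

180.3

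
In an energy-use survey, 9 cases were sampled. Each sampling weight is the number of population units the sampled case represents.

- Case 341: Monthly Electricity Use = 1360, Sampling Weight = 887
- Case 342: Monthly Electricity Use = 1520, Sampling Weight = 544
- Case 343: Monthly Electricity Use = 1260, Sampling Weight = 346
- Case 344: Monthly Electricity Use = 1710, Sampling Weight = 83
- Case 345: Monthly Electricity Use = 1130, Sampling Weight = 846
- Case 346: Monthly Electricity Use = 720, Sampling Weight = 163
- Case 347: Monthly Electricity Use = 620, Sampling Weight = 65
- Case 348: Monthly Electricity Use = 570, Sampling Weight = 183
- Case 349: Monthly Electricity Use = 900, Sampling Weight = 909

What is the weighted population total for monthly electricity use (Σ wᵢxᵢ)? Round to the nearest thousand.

Weighted total = 1360×887 + 1520×544 + 1260×346 + 1710×83 + 1130×846 + 720×163 + 620×65 + 570×183 + 900×909
  = 1206320 + 826880 + 435960 + 141930 + 955980 + 117360 + 40300 + 104310 + 818100 = 4647140

4647000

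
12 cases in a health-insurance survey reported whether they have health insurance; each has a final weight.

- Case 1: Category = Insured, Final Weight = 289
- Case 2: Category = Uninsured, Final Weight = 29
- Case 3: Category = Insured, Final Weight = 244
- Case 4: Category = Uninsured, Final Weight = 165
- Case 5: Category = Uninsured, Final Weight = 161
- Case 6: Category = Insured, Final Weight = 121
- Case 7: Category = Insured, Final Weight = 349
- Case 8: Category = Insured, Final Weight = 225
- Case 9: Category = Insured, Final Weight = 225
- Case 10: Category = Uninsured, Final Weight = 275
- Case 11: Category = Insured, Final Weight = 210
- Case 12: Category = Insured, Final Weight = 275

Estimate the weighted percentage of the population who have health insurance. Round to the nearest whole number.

75

Sum of weights for 'Insured' = 289 + 244 + 121 + 349 + 225 + 225 + 210 + 275 = 1938
Total weight = 2568
Weighted proportion = 1938 / 2568 = 0.7546729 → 75.46729%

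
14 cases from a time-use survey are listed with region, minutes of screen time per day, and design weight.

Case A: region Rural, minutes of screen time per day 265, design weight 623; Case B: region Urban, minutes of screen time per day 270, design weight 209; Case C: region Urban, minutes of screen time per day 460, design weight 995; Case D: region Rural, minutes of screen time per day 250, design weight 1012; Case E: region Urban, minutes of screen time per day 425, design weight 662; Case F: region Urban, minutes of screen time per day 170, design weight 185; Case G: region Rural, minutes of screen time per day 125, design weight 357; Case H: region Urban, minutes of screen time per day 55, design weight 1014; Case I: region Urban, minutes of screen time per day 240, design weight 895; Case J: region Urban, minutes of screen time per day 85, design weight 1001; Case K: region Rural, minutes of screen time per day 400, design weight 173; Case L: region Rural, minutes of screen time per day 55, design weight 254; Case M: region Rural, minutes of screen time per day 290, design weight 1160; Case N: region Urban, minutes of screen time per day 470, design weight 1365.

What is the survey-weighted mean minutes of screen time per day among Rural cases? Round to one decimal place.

Rural rows: A, D, G, K, L, M
Weighted sum = 265×623 + 250×1012 + 125×357 + 400×173 + 55×254 + 290×1160
  = 165095 + 253000 + 44625 + 69200 + 13970 + 336400 = 882290
Sum of weights = 623 + 1012 + 357 + 173 + 254 + 1160 = 3579
Weighted mean = 882290 / 3579 = 246.51858

246.5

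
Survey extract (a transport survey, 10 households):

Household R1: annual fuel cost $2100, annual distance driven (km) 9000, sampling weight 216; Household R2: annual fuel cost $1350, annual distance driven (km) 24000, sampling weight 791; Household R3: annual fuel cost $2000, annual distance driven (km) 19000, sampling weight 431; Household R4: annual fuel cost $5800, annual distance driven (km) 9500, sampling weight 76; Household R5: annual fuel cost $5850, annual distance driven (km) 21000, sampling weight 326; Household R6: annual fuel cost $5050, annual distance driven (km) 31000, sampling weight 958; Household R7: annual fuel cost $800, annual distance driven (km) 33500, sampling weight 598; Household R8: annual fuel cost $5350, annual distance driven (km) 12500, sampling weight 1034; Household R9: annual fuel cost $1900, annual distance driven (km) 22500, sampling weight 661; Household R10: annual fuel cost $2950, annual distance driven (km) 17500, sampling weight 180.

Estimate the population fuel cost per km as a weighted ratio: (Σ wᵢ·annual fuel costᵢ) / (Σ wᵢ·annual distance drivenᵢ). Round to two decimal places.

Σ wᵢ·y = 17366450
Σ wᵢ·x = 9000×216 + 24000×791 + 19000×431 + 9500×76 + 21000×326 + 31000×958 + 33500×598 + 12500×1034 + 22500×661 + 17500×180
  = 1944000 + 18984000 + 8189000 + 722000 + 6846000 + 29698000 + 20033000 + 12925000 + 14872500 + 3150000 = 117363500
Ratio = 17366450 / 117363500 = 0.14797147

0.15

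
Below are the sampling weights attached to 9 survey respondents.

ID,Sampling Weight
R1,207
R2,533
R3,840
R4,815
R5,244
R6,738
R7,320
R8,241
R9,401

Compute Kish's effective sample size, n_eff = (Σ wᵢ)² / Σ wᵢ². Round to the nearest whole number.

7

Σ wᵢ = 4339
Σ wᵢ² = 42849 + 284089 + 705600 + 664225 + 59536 + 544644 + 102400 + 58081 + 160801 = 2622225
n_eff = 4339² / 2622225 = 18826921 / 2622225 = 7.1797504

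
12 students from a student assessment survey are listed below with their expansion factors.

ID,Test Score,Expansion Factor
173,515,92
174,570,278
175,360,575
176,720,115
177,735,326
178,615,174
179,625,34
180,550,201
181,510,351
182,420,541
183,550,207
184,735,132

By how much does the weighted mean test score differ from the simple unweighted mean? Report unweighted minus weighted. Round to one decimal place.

Unweighted sum = 515 + 570 + 360 + 720 + 735 + 615 + 625 + 550 + 510 + 420 + 550 + 735 = 6905
Unweighted mean = 6905 / 12 = 575.41667
Weighted sum = 515×92 + 570×278 + 360×575 + 720×115 + 735×326 + 615×174 + 625×34 + 550×201 + 510×351 + 420×541 + 550×207 + 735×132
  = 47380 + 158460 + 207000 + 82800 + 239610 + 107010 + 21250 + 110550 + 179010 + 227220 + 113850 + 97020 = 1591160
Sum of weights = 3026
Weighted mean = 1591160 / 3026 = 525.82948
Difference (unweighted minus weighted) = 49.587189

49.6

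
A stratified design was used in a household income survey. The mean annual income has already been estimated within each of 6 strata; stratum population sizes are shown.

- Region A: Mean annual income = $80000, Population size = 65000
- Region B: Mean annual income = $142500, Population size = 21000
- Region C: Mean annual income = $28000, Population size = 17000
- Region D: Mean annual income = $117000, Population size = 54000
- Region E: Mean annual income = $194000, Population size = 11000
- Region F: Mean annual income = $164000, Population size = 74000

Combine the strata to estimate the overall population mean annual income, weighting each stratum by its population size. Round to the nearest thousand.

121000

Σ Nₕ·x̄ₕ = 80000×65000 + 142500×21000 + 28000×17000 + 117000×54000 + 194000×11000 + 164000×74000
  = 29256500000
Σ Nₕ = 65000 + 21000 + 17000 + 54000 + 11000 + 74000 = 242000
Overall mean = 29256500000 / 242000 = 120894.63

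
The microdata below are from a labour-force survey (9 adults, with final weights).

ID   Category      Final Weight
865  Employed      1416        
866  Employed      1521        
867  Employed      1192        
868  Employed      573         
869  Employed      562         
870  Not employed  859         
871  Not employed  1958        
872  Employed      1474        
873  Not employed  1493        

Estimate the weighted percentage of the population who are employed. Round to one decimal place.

Sum of weights for 'Employed' = 1416 + 1521 + 1192 + 573 + 562 + 1474 = 6738
Total weight = 11048
Weighted proportion = 6738 / 11048 = 0.60988414 → 60.988414%

61.0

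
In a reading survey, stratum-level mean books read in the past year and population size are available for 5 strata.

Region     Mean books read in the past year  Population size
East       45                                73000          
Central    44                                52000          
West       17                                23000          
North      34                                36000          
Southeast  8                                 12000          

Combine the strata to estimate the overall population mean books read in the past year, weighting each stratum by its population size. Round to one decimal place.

Σ Nₕ·x̄ₕ = 7284000
Σ Nₕ = 73000 + 52000 + 23000 + 36000 + 12000 = 196000
Overall mean = 7284000 / 196000 = 37.163265

37.2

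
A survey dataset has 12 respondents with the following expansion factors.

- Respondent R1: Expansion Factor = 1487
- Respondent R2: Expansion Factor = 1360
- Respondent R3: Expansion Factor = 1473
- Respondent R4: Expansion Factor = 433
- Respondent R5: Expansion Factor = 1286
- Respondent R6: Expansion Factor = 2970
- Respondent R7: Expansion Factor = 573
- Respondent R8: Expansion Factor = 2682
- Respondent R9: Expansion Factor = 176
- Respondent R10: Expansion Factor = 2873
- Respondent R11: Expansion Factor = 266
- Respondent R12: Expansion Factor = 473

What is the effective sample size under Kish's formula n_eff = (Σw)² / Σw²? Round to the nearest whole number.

8

Σ wᵢ = 1487 + 1360 + 1473 + 433 + 1286 + 2970 + 573 + 2682 + 176 + 2873 + 266 + 473 = 16052
Σ wᵢ² = 32993726
n_eff = 16052² / 32993726 = 257666704 / 32993726 = 7.8095667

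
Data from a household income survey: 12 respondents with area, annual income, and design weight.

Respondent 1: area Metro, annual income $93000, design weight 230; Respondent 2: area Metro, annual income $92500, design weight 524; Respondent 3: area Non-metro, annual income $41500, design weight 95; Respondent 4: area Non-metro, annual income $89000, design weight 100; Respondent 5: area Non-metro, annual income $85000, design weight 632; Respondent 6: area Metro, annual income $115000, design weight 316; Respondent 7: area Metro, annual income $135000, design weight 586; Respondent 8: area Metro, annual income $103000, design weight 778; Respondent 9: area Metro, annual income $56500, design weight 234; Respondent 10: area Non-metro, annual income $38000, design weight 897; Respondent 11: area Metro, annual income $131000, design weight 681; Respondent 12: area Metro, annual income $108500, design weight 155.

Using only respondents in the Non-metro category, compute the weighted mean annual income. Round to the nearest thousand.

Non-metro rows: 3, 4, 5, 10
Weighted sum = 41500×95 + 89000×100 + 85000×632 + 38000×897
  = 3942500 + 8900000 + 53720000 + 34086000 = 100648500
Sum of weights = 95 + 100 + 632 + 897 = 1724
Weighted mean = 100648500 / 1724 = 58380.8

58000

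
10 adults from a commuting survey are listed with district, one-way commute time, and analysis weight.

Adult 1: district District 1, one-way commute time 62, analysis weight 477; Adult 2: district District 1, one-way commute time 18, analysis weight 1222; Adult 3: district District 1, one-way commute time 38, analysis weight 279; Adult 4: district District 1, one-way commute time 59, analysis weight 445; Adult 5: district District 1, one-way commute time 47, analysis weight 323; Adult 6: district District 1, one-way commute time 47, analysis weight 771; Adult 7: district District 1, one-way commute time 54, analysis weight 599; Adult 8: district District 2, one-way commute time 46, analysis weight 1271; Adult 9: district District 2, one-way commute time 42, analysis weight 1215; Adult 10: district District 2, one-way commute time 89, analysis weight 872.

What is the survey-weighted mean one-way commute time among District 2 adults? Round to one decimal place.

55.7

District 2 rows: 8, 9, 10
Weighted sum = 46×1271 + 42×1215 + 89×872
  = 187104
Sum of weights = 3358
Weighted mean = 187104 / 3358 = 55.71888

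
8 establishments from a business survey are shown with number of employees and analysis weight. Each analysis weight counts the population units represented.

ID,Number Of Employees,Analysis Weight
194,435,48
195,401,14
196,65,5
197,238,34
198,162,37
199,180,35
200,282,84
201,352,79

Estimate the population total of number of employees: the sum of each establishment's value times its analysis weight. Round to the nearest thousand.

99000

Weighted total = 435×48 + 401×14 + 65×5 + 238×34 + 162×37 + 180×35 + 282×84 + 352×79
  = 20880 + 5614 + 325 + 8092 + 5994 + 6300 + 23688 + 27808 = 98701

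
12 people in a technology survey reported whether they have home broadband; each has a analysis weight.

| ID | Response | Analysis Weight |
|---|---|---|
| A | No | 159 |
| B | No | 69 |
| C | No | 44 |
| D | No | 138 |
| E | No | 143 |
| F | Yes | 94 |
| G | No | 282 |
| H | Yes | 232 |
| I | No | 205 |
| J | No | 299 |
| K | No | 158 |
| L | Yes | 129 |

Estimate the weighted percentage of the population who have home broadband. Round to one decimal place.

23.3

Sum of weights for 'Yes' = 94 + 232 + 129 = 455
Total weight = 159 + 69 + 44 + 138 + 143 + 94 + 282 + 232 + 205 + 299 + 158 + 129 = 1952
Weighted proportion = 455 / 1952 = 0.23309426 → 23.309426%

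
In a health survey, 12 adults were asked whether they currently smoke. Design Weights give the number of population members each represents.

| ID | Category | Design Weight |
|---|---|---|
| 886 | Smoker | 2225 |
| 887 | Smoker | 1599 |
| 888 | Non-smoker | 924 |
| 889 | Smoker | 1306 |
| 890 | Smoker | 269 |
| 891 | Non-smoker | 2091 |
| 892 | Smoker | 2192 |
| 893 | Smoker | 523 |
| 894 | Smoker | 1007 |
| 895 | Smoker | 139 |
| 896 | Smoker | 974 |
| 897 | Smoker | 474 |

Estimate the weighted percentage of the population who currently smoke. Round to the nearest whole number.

78

Sum of weights for 'Smoker' = 2225 + 1599 + 1306 + 269 + 2192 + 523 + 1007 + 139 + 974 + 474 = 10708
Total weight = 2225 + 1599 + 924 + 1306 + 269 + 2091 + 2192 + 523 + 1007 + 139 + 974 + 474 = 13723
Weighted proportion = 10708 / 13723 = 0.78029585 → 78.029585%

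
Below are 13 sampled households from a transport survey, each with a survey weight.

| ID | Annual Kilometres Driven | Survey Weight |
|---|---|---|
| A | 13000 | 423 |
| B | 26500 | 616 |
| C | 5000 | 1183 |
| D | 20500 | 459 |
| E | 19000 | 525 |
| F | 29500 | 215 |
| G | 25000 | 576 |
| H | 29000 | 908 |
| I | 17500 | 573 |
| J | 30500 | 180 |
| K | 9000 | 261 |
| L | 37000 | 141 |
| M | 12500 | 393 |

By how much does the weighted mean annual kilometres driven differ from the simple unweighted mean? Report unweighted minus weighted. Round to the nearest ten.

Unweighted sum = 274000
Unweighted mean = 274000 / 13 = 21076.923
Weighted sum = 122193000
Sum of weights = 6453
Weighted mean = 122193000 / 6453 = 18935.844
Difference (unweighted minus weighted) = 2141.0793

2140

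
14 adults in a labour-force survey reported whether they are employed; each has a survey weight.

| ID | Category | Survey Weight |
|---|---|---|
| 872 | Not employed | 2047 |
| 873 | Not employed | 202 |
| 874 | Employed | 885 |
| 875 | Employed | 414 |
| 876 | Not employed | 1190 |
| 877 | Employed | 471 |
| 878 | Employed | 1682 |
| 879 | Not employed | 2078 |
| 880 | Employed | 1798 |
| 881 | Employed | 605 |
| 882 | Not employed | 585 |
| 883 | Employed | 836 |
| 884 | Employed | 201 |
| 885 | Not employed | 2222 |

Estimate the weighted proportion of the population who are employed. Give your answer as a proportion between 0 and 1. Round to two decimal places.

Sum of weights for 'Employed' = 885 + 414 + 471 + 1682 + 1798 + 605 + 836 + 201 = 6892
Total weight = 15216
Weighted proportion = 6892 / 15216 = 0.45294427

0.45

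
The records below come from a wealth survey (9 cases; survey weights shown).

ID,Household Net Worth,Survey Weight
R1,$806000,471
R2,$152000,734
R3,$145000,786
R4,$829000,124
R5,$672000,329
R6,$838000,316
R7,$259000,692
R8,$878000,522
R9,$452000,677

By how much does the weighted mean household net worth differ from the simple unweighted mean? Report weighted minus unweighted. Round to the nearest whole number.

-99442

Unweighted sum = 806000 + 152000 + 145000 + 829000 + 672000 + 838000 + 259000 + 878000 + 452000 = 5031000
Unweighted mean = 5031000 / 9 = 559000
Weighted sum = 2137404000
Sum of weights = 4651
Weighted mean = 2137404000 / 4651 = 459557.94
Difference (weighted minus unweighted) = -99442.055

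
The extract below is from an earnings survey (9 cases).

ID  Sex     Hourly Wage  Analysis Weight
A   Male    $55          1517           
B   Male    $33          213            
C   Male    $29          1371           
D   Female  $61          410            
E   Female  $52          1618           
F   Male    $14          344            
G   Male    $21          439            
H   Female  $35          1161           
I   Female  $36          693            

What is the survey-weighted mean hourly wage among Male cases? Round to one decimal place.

37.1

Male rows: A, B, C, F, G
Weighted sum = 55×1517 + 33×213 + 29×1371 + 14×344 + 21×439
  = 83435 + 7029 + 39759 + 4816 + 9219 = 144258
Sum of weights = 1517 + 213 + 1371 + 344 + 439 = 3884
Weighted mean = 144258 / 3884 = 37.141607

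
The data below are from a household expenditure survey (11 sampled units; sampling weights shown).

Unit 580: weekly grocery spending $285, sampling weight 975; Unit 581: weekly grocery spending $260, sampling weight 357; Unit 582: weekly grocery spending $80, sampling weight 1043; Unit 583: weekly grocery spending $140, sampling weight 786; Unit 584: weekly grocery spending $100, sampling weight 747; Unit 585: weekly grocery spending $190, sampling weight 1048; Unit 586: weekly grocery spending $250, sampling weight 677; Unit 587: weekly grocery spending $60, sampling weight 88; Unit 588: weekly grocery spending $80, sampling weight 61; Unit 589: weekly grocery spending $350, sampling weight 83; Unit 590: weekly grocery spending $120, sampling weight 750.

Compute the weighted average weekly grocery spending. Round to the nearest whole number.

172

Weighted sum = 285×975 + 260×357 + 80×1043 + 140×786 + 100×747 + 190×1048 + 250×677 + 60×88 + 80×61 + 350×83 + 120×750
  = 277875 + 92820 + 83440 + 110040 + 74700 + 199120 + 169250 + 5280 + 4880 + 29050 + 90000 = 1136455
Sum of weights = 975 + 357 + 1043 + 786 + 747 + 1048 + 677 + 88 + 61 + 83 + 750 = 6615
Weighted mean = 1136455 / 6615 = 171.7997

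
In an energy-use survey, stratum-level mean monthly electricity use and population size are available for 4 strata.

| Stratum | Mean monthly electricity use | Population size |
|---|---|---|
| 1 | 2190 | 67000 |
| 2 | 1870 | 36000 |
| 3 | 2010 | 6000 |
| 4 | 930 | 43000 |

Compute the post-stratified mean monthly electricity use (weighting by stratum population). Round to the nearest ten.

1750

Σ Nₕ·x̄ₕ = 2190×67000 + 1870×36000 + 2010×6000 + 930×43000
  = 266100000
Σ Nₕ = 67000 + 36000 + 6000 + 43000 = 152000
Overall mean = 266100000 / 152000 = 1750.6579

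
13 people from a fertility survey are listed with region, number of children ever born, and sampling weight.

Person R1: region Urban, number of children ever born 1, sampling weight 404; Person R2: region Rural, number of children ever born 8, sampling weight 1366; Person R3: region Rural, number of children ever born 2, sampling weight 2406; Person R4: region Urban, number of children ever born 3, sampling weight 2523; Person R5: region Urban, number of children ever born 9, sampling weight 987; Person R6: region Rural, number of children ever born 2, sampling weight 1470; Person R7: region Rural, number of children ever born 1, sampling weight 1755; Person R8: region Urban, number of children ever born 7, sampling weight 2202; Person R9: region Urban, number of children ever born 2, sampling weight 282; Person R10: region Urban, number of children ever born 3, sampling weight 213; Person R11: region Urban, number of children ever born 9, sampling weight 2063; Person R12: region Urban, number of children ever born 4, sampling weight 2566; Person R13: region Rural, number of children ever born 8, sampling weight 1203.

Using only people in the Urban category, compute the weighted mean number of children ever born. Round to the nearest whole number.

6

Urban rows: R1, R4, R5, R8, R9, R10, R11, R12
Weighted sum = 1×404 + 3×2523 + 9×987 + 7×2202 + 2×282 + 3×213 + 9×2063 + 4×2566
  = 404 + 7569 + 8883 + 15414 + 564 + 639 + 18567 + 10264 = 62304
Sum of weights = 404 + 2523 + 987 + 2202 + 282 + 213 + 2063 + 2566 = 11240
Weighted mean = 62304 / 11240 = 5.5430605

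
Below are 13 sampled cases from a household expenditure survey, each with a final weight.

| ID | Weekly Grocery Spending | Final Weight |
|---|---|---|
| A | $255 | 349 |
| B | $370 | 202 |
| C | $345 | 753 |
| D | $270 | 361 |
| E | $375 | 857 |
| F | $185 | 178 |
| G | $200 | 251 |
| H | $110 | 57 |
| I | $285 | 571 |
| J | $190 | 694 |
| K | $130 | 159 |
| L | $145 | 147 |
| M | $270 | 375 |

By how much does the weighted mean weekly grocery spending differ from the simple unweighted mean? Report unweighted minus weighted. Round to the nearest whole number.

Unweighted sum = 3130
Unweighted mean = 3130 / 13 = 240.76923
Weighted sum = 1369595
Sum of weights = 4954
Weighted mean = 1369595 / 4954 = 276.46245
Difference (unweighted minus weighted) = -35.693224

-36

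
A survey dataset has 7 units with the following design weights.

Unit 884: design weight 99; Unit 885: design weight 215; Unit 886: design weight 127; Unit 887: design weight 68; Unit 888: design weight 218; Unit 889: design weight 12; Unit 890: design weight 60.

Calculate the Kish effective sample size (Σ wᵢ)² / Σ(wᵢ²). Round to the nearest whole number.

Σ wᵢ = 99 + 215 + 127 + 68 + 218 + 12 + 60 = 799
Σ wᵢ² = 9801 + 46225 + 16129 + 4624 + 47524 + 144 + 3600 = 128047
n_eff = 799² / 128047 = 638401 / 128047 = 4.9856771

5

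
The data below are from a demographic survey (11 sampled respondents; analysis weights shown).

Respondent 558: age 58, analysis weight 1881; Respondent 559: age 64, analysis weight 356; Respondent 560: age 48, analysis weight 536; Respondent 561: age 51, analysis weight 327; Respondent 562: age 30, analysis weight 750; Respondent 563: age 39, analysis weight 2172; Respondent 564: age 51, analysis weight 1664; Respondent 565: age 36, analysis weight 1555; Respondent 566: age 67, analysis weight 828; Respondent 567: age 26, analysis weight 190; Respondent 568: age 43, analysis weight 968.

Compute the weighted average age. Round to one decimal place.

Weighted sum = 58×1881 + 64×356 + 48×536 + 51×327 + 30×750 + 39×2172 + 51×1664 + 36×1555 + 67×828 + 26×190 + 43×968
  = 109098 + 22784 + 25728 + 16677 + 22500 + 84708 + 84864 + 55980 + 55476 + 4940 + 41624 = 524379
Sum of weights = 11227
Weighted mean = 524379 / 11227 = 46.706956

46.7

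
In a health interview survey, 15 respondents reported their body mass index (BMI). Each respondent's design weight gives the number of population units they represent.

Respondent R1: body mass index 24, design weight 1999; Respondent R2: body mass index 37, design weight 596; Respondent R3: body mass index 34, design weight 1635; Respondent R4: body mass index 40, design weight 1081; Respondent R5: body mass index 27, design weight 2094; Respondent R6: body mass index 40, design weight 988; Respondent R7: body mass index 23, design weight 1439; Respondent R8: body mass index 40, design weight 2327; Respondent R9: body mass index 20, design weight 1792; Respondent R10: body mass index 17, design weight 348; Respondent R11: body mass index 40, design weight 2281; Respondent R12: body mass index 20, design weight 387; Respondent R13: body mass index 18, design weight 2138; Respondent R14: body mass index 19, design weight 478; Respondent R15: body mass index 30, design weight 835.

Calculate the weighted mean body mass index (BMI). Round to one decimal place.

Weighted sum = 604445
Sum of weights = 20418
Weighted mean = 604445 / 20418 = 29.603536

29.6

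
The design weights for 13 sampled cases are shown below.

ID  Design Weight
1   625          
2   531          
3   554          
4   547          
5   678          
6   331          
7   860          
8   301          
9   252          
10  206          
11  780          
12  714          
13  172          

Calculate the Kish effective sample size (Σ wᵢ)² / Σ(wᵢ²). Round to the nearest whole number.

Σ wᵢ = 6551
Σ wᵢ² = 3931877
n_eff = 6551² / 3931877 = 42915601 / 3931877 = 10.914787

11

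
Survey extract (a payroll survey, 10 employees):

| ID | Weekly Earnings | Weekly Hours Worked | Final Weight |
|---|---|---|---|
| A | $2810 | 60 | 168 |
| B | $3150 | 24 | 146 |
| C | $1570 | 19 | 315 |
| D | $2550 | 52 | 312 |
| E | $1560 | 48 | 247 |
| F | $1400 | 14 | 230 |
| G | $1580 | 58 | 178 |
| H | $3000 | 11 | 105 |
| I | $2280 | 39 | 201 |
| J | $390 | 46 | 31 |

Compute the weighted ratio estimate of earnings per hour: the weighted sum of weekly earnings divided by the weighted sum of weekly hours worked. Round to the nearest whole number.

Σ wᵢ·y = 2810×168 + 3150×146 + 1570×315 + 2550×312 + 1560×247 + 1400×230 + 1580×178 + 3000×105 + 2280×201 + 390×31
  = 472080 + 459900 + 494550 + 795600 + 385320 + 322000 + 281240 + 315000 + 458280 + 12090 = 3996060
Σ wᵢ·x = 60×168 + 24×146 + 19×315 + 52×312 + 48×247 + 14×230 + 58×178 + 11×105 + 39×201 + 46×31
  = 71613
Ratio = 3996060 / 71613 = 55.800762

56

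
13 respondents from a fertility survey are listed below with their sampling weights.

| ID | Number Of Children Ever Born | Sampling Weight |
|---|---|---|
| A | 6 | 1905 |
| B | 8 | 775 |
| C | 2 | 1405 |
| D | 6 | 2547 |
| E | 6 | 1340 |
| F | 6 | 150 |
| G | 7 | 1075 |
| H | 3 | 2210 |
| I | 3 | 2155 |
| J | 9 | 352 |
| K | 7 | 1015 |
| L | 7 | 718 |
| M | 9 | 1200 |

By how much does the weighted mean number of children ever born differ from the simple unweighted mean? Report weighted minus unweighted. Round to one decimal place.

Unweighted sum = 79
Unweighted mean = 79 / 13 = 6.0769231
Weighted sum = 91381
Sum of weights = 16847
Weighted mean = 91381 / 16847 = 5.4241705
Difference (weighted minus unweighted) = -0.6527526

-0.7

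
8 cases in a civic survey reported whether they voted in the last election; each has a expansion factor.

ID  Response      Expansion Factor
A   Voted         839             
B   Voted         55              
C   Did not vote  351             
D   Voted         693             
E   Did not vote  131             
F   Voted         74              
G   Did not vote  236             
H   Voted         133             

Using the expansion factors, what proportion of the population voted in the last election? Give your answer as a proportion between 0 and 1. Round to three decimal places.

0.714

Sum of weights for 'Voted' = 839 + 55 + 693 + 74 + 133 = 1794
Total weight = 839 + 55 + 351 + 693 + 131 + 74 + 236 + 133 = 2512
Weighted proportion = 1794 / 2512 = 0.71417197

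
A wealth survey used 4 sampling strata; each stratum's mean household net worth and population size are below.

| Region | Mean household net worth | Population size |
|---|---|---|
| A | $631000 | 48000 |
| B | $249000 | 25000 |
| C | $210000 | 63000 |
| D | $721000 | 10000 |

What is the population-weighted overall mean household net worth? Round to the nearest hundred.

Σ Nₕ·x̄ₕ = 56953000000
Σ Nₕ = 48000 + 25000 + 63000 + 10000 = 146000
Overall mean = 56953000000 / 146000 = 390089.04

390100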